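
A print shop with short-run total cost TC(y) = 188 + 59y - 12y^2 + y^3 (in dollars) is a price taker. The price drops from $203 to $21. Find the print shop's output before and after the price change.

Output falls from 12 to 0 (the firm shuts down)

AVC = 59 - 12y + y^2, minimized at y = 6 where min AVC = $23. MC = 59 - 24y + 3y^2.
At P = $203 ≥ min AVC, set P = MC on the rising branch: y = 12.
At P = $21 < min AVC = $23, price no longer covers variable cost at any output, so the firm shuts down: y = 0.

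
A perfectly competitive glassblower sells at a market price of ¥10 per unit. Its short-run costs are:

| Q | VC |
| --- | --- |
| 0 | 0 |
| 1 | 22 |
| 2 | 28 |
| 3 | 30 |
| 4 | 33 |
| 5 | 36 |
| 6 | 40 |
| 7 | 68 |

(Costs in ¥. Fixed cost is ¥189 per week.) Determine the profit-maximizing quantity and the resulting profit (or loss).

Tabulate TR − TC: Q=0: -189; Q=1: -201; Q=2: -197; Q=3: -189; Q=4: -182; Q=5: -175; Q=6: -169; Q=7: -187.
Profit is maximized at Q = 6. AVC there is 40/6 = ¥6.67 ≤ P, so producing beats shutting down (which would give -¥189).

Q = 6; profit = -¥169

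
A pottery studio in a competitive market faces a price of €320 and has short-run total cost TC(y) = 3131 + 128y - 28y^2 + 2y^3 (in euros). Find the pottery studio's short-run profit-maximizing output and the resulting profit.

Profit = -€251 at y = 12

AVC = 128 - 28y + 2y^2; min AVC = €30 at y = 7. Since P = €320 ≥ min AVC, the firm produces.
With MC = 128 - 56y + 6y^2, P = MC on the upward-sloping part at y* = 12.
TR = 320·12 = 3840. TC = 3131 + 960 = 4091. Profit = 3840 − 4091 = -€251.
By producing, the firm covers all variable cost plus €2880 of fixed cost; shutting down would lose the full €3131.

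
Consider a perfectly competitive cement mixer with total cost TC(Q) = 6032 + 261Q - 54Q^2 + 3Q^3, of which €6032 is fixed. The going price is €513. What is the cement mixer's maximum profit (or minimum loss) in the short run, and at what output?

AVC = 261 - 54Q + 3Q^2 has its minimum €18 at Q = 9; price €513 clears that bar, so the firm operates.
MC = 261 - 108Q + 9Q^2. Setting P = MC and taking the root on the rising branch gives Q* = 14.
TR = 513·14 = 7182. TC = 6032 + 1302 = 7334. Profit = 7182 − 7334 = -€152.
Shutting down would mean losing the fixed cost of €6032, so operating at a loss of €152 is better by €5880.

Profit = -€152 at Q = 14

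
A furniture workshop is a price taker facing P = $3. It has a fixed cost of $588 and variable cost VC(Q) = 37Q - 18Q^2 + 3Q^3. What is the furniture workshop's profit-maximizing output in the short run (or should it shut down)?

Shut down

Variable cost is VC = 37Q - 18Q^2 + 3Q^3, so AVC = VC/Q = 37 - 18Q + 3Q^2 and MC = dTC/dQ = 37 - 36Q + 9Q^2.
The AVC parabola has its vertex at Q = 18/6 = 3, where AVC = 37 - 18·3 + 3·3^2 = $10.
With P < min AVC ($3 < $10), every unit sold adds to the loss.
The firm minimizes its loss by shutting down and losing only its fixed cost of $588.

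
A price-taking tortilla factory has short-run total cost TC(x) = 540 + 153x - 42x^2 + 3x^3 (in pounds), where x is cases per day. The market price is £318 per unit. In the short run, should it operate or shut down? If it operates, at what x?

Strip out fixed cost: VC = 153x - 42x^2 + 3x^3. Then AVC = 153 - 42x + 3x^2 and MC = 153 - 84x + 9x^2.
AVC is minimized where dAVC/dx = -42 + 6x = 0, at x = 7; min AVC = 153 - 42·7 + 3·7^2 = £6.
P = £318 exceeds min AVC = £6, so the firm stays open.
P = MC gives -165 - 84x + 9x^2 = 0, with roots -5/3 and 11. Take the larger (rising MC): x* = 11.
Check: AVC at x = 11 is £54 ≤ P, so revenue covers variable cost.
Profit = P·x − TC = 318·11 − 1134 = £2364.

Produce at x = 11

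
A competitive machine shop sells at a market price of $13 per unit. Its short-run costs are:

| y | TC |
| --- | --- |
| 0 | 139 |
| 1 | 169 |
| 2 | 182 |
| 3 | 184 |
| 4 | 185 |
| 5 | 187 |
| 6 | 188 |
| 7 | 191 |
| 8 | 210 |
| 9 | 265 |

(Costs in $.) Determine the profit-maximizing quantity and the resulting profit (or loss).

y = 7; profit = -$100

Compute π = P·y − TC at each output: y=0: -139; y=1: -156; y=2: -156; y=3: -145; y=4: -133; y=5: -122; y=6: -110; y=7: -100; y=8: -106; y=9: -148.
Profit is maximized at y = 7. AVC there is 52/7 = $7.43 ≤ P, so producing beats shutting down (which would give -$139).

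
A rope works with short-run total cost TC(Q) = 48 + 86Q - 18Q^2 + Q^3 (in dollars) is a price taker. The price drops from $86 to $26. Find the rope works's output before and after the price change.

MC = 86 - 36Q + 3Q^2; the shutdown threshold is min AVC = $5 (at Q = 9).
At P = $86 ≥ min AVC, set P = MC on the rising branch: Q = 12.
At P = $26 ≥ min AVC, set P = MC: Q = 10. The firm stays open but cuts output.

Output falls from 12 to 10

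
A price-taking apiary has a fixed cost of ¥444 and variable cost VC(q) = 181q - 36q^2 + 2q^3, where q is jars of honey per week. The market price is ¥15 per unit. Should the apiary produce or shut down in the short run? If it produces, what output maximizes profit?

Shut down

Variable cost is VC = 181q - 36q^2 + 2q^3, so AVC = VC/q = 181 - 36q + 2q^2 and MC = dTC/dq = 181 - 72q + 6q^2.
AVC hits its minimum where MC = AVC, at q = 9, giving min AVC = 181 - 36·9 + 2·9^2 = ¥19.
With P < min AVC (¥15 < ¥19), every unit sold adds to the loss.
The firm minimizes its loss by shutting down and losing only its fixed cost of ¥444.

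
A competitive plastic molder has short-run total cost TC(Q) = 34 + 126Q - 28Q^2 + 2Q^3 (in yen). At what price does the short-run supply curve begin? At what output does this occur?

The shutdown price is the minimum of AVC. VC = 126Q - 28Q^2 + 2Q^3, so AVC = 126 - 28Q + 2Q^2.
At the minimum of AVC, MC = AVC. MC = 126 - 56Q + 6Q^2; setting MC = AVC gives 4Q^2 - 28Q = 0, so Q = 7. min AVC = 28.
So the shutdown price is ¥28.

¥28 per unit, at Q = 7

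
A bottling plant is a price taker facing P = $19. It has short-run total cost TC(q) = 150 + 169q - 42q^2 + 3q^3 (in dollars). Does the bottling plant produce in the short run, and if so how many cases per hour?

Strip out fixed cost: VC = 169q - 42q^2 + 3q^3. Then AVC = 169 - 42q + 3q^2 and MC = 169 - 84q + 9q^2.
The AVC parabola has its vertex at q = 42/6 = 7, where AVC = 169 - 42·7 + 3·7^2 = $22.
P = $19 lies below min AVC = $22; no output level covers variable cost.
Shutting down limits the loss to fixed cost, $150.

Shut down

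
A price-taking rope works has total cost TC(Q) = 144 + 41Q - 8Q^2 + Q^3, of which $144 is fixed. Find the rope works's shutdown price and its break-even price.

Shutdown price = $25; break-even price = $53

Shutdown price = min AVC. AVC = 41 - 8Q + Q^2, with vertex at Q = 4 and minimum $25.
ATC = 144/Q + 41 - 8Q + Q^2. Setting dATC/dQ = −144/Q^2 − 8 + 2Q = 0 gives Q = 6 (since 2·6^3 − 8·6^2 = 144).
min ATC = 144/6 + 41 − 8·6 + 6^2 = $53. That is the break-even price.
For $25 ≤ P < $53 the firm produces at a loss; below $25 it shuts down.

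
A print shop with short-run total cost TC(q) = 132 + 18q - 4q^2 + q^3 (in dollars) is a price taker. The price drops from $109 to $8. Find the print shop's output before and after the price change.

AVC = 18 - 4q + q^2, minimized at q = 2 where min AVC = $14. MC = 18 - 8q + 3q^2.
With P = $109 above the shutdown price, P = MC gives q = 7.
At P = $8 < min AVC = $14, price no longer covers variable cost at any output, so the firm shuts down: q = 0.

Output falls from 7 to 0 (the firm shuts down)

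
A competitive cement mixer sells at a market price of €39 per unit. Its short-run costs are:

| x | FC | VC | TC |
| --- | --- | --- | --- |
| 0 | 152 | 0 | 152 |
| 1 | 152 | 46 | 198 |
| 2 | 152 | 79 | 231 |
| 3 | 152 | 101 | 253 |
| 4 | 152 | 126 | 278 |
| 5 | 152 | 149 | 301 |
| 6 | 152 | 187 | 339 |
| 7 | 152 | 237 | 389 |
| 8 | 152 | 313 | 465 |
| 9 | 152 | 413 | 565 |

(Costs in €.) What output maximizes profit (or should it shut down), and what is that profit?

Tabulate TR − TC: x=0: -152; x=1: -159; x=2: -153; x=3: -136; x=4: -122; x=5: -106; x=6: -105; x=7: -116; x=8: -153; x=9: -214.
Profit is maximized at x = 6. AVC there is 187/6 = €31.17 ≤ P, so producing beats shutting down (which would give -€152).

x = 6; profit = -€105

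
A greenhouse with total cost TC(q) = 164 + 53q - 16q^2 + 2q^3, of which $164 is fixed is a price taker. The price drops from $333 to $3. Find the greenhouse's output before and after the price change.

AVC = 53 - 16q + 2q^2, minimized at q = 4 where min AVC = $21. MC = 53 - 32q + 6q^2.
At P = $333 ≥ min AVC, set P = MC on the rising branch: q = 10.
At P = $3 < min AVC = $21, price no longer covers variable cost at any output, so the firm shuts down: q = 0.

Output falls from 10 to 0 (the firm shuts down)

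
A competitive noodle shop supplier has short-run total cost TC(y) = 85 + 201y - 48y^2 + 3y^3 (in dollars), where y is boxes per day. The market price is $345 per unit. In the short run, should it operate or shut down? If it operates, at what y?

Produce at y = 12

Strip out fixed cost: VC = 201y - 48y^2 + 3y^3. Then AVC = 201 - 48y + 3y^2 and MC = 201 - 96y + 9y^2.
The AVC parabola has its vertex at y = 48/6 = 8, where AVC = 201 - 48·8 + 3·8^2 = $9.
P = $345 exceeds min AVC = $9, so the firm stays open.
Solving P = MC: -144 - 96y + 9y^2 = 0 ⇒ y = -4/3 or 12. On the upward-sloping branch, y* = 12.
Check: AVC at y = 12 is $57 ≤ P, so revenue covers variable cost.
Profit = P·y − TC = 345·12 − 769 = $3371.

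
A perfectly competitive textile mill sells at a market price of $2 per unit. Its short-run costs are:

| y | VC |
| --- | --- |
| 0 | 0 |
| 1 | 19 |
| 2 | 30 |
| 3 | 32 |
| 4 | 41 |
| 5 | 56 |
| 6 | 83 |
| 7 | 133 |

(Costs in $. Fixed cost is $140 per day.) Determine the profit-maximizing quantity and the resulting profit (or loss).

y = 0 (shut down); profit = -$140

Profit at each row (π = 2y − TC): y=0: -140; y=1: -157; y=2: -166; y=3: -166; y=4: -173; y=5: -186; y=6: -211; y=7: -259.
Profit is highest at y = 0. Equivalently, the lowest AVC in the table is 41/4 ≈ $10.25 at y = 4, and P = $2 falls below it — price never covers variable cost, so the firm shuts down and loses only its fixed cost.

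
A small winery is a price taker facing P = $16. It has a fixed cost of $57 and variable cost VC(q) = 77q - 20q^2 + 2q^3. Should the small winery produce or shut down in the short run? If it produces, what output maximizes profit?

From TC, MC = TC'(q) = 77 - 40q + 6q^2 and AVC = VC/q = 77 - 20q + 2q^2.
AVC is minimized where dAVC/dq = -20 + 4q = 0, at q = 5; min AVC = 77 - 20·5 + 2·5^2 = $27.
P = $16 lies below min AVC = $27; no output level covers variable cost.
Best response: produce nothing and absorb the $57 fixed cost.

Shut down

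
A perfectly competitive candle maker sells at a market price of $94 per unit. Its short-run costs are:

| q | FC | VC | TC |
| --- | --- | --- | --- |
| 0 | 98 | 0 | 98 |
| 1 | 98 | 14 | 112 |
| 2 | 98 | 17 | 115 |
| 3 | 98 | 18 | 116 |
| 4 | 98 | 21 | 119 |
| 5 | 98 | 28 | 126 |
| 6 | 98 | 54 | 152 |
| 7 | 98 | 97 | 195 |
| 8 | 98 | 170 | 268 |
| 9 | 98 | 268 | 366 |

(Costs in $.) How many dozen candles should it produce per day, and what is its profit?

q = 8; profit = $484

Tabulate TR − TC: q=0: -98; q=1: -18; q=2: 73; q=3: 166; q=4: 257; q=5: 344; q=6: 412; q=7: 463; q=8: 484; q=9: 480.
Profit is maximized at q = 8. AVC there is 170/8 = $21.25 ≤ P, so producing beats shutting down (which would give -$98).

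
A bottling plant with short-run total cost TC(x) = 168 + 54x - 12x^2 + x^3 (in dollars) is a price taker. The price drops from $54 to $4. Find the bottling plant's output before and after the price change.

AVC = 54 - 12x + x^2, minimized at x = 6 where min AVC = $18. MC = 54 - 24x + 3x^2.
With P = $54 above the shutdown price, P = MC gives x = 8.
At P = $4 < min AVC = $18, price no longer covers variable cost at any output, so the firm shuts down: x = 0.

Output falls from 8 to 0 (the firm shuts down)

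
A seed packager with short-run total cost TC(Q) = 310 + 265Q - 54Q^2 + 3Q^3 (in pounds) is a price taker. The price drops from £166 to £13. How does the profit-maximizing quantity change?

MC = 265 - 108Q + 9Q^2; the shutdown threshold is min AVC = £22 (at Q = 9).
With P = £166 above the shutdown price, P = MC gives Q = 11.
At P = £13 < min AVC = £22, price no longer covers variable cost at any output, so the firm shuts down: Q = 0.

Output falls from 11 to 0 (the firm shuts down)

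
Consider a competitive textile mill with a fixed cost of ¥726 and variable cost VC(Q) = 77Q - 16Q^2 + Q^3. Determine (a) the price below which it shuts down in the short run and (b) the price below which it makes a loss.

Shutdown price = min AVC. AVC = 77 - 16Q + Q^2, with vertex at Q = 8 and minimum ¥13.
ATC = 726/Q + 77 - 16Q + Q^2. Setting dATC/dQ = −726/Q^2 − 16 + 2Q = 0 gives Q = 11 (since 2·11^3 − 16·11^2 = 726).
min ATC = 726/11 + 77 − 16·11 + 11^2 = ¥88. That is the break-even price.
For ¥13 ≤ P < ¥88 the firm produces at a loss; below ¥13 it shuts down.

Shutdown price = ¥13; break-even price = ¥88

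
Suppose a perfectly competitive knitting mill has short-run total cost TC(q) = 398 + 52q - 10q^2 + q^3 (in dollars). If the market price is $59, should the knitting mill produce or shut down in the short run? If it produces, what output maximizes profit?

Variable cost is VC = 52q - 10q^2 + q^3, so AVC = VC/q = 52 - 10q + q^2 and MC = dTC/dq = 52 - 20q + 3q^2.
The AVC parabola has its vertex at q = 10/2 = 5, where AVC = 52 - 10·5 + 5^2 = $27.
Because $59 ≥ $27, revenue can cover variable cost; the firm operates.
Set P = MC: 59 = 52 - 20q + 3q^2 → -7 - 20q + 3q^2 = 0. The roots are q = -1/3 and q = 7; the profit-maximizing output is on the rising part of MC, so q* = 7.
Check: AVC at q = 7 is $31 ≤ P, so revenue covers variable cost.
Profit = P·q − TC = 59·7 − 615 = -$202, a loss, but smaller than the $398 fixed cost the firm would lose by shutting down.

Produce at q = 7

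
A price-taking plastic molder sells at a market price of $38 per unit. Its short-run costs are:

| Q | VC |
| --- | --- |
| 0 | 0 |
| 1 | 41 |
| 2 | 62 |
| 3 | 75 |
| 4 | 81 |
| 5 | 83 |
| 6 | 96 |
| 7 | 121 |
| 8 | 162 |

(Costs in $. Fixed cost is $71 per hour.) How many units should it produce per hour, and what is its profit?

Profit at each row (π = 38Q − TC): Q=0: -71; Q=1: -74; Q=2: -57; Q=3: -32; Q=4: 0; Q=5: 36; Q=6: 61; Q=7: 74; Q=8: 71.
Profit is maximized at Q = 7. AVC there is 121/7 = $17.29 ≤ P, so producing beats shutting down (which would give -$71).

Q = 7; profit = $74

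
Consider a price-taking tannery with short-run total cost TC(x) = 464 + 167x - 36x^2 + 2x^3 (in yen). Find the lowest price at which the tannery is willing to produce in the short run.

The shutdown price is the minimum of AVC. VC = 167x - 36x^2 + 2x^3, so AVC = 167 - 36x + 2x^2.
dAVC/dx = -36 + 4x = 0 gives x = 9. min AVC = 167 - 36·9 + 2·9^2 = 5.
So the shutdown price is ¥5.

¥5 per unit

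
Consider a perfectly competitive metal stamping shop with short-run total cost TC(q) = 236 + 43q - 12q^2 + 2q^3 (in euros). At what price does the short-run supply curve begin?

Short-run supply begins at min AVC. From VC = 43q - 12q^2 + 2q^3, AVC = 43 - 12q + 2q^2.
dAVC/dq = -12 + 4q = 0 gives q = 3. min AVC = 43 - 12·3 + 2·3^2 = 25.
The firm shuts down for any P below €25.

€25 per unit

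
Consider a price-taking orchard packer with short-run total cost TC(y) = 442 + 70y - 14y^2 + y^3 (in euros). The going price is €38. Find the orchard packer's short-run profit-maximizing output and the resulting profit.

Profit = -€314 at y = 8

AVC = 70 - 14y + y^2 has its minimum €21 at y = 7; price €38 clears that bar, so the firm operates.
MC = 70 - 28y + 3y^2. Setting P = MC and taking the root on the rising branch gives y* = 8.
TR = 38·8 = 304. TC = 442 + 176 = 618. Profit = 304 − 618 = -€314.
That loss of €314 beats the €442 the firm would lose by shutting down; producing recovers €128 of fixed cost.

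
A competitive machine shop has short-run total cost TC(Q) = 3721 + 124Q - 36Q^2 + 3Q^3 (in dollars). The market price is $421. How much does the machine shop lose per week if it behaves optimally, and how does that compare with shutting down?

AVC = 124 - 36Q + 3Q^2 has its minimum $16 at Q = 6; price $421 clears that bar, so the firm operates.
MC = 124 - 72Q + 9Q^2. Setting P = MC and taking the root on the rising branch gives Q* = 11.
TR = 421·11 = 4631. TC = 3721 + 1001 = 4722. Profit = 4631 − 4722 = -$91.
Shutting down would mean losing the fixed cost of $3721, so operating at a loss of $91 is better by $3630.

Profit = -$91 at Q = 11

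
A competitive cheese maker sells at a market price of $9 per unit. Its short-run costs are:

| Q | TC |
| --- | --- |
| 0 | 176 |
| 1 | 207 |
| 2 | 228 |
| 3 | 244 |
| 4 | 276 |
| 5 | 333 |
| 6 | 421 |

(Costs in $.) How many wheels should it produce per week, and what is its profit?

Compute π = P·Q − TC at each output: Q=0: -176; Q=1: -198; Q=2: -210; Q=3: -217; Q=4: -240; Q=5: -288; Q=6: -367.
Profit is highest at Q = 0. Equivalently, the lowest AVC in the table is 68/3 ≈ $22.67 at Q = 3, and P = $9 falls below it — price never covers variable cost, so the firm shuts down and loses only its fixed cost.

Q = 0 (shut down); profit = -$176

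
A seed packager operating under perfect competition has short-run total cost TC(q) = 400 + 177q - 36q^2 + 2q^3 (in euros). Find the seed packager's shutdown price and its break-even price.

Shutdown price = €15; break-even price = €57

AVC = 177 - 36q + 2q^2; minimized at q = 9, giving min AVC = €15. That is the shutdown price.
ATC = 400/q + 177 - 36q + 2q^2. Setting dATC/dq = −400/q^2 − 36 + 4q = 0 gives q = 10 (since 4·10^3 − 36·10^2 = 400).
min ATC = 400/10 + 177 − 36·10 + 2·10^2 = €57. That is the break-even price.
For €15 ≤ P < €57 the firm produces at a loss; below €15 it shuts down.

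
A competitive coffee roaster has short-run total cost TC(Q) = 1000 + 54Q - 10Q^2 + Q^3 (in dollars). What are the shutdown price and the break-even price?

AVC = 54 - 10Q + Q^2; minimized at Q = 5, giving min AVC = $29. That is the shutdown price.
ATC = 1000/Q + 54 - 10Q + Q^2. Setting dATC/dQ = −1000/Q^2 − 10 + 2Q = 0 gives Q = 10 (since 2·10^3 − 10·10^2 = 1000).
min ATC = 1000/10 + 54 − 10·10 + 10^2 = $154. That is the break-even price.
Between these two prices the firm operates at a loss; above $154 it earns a profit.

Shutdown price = $29; break-even price = $154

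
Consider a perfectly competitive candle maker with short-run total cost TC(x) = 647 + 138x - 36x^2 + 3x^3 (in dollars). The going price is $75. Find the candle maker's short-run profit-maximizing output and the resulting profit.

Profit = -$353 at x = 7

AVC = 138 - 36x + 3x^2; min AVC = $30 at x = 6. Since P = $75 ≥ min AVC, the firm produces.
MC = 138 - 72x + 9x^2. Setting P = MC and taking the root on the rising branch gives x* = 7.
TR = 75·7 = 525. TC = 647 + 231 = 878. Profit = 525 − 878 = -$353.
That loss of $353 beats the $647 the firm would lose by shutting down; producing recovers $294 of fixed cost.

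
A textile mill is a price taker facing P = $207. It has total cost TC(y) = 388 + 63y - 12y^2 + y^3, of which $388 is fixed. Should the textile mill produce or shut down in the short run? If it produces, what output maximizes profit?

Produce at y = 12

Strip out fixed cost: VC = 63y - 12y^2 + y^3. Then AVC = 63 - 12y + y^2 and MC = 63 - 24y + 3y^2.
AVC hits its minimum where MC = AVC, at y = 6, giving min AVC = 63 - 12·6 + 6^2 = $27.
P = $207 exceeds min AVC = $27, so the firm stays open.
Solving P = MC: -144 - 24y + 3y^2 = 0 ⇒ y = -4 or 12. On the upward-sloping branch, y* = 12.
Check: AVC at y = 12 is $63 ≤ P, so revenue covers variable cost.
Profit = P·y − TC = 207·12 − 1144 = $1340.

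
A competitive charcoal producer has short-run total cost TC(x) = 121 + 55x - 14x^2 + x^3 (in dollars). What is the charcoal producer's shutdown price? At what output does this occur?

Short-run supply begins at min AVC. From VC = 55x - 14x^2 + x^3, AVC = 55 - 14x + x^2.
At the minimum of AVC, MC = AVC. MC = 55 - 28x + 3x^2; setting MC = AVC gives 2x^2 - 14x = 0, so x = 7. min AVC = 6.
For P < $6 the firm produces nothing.

$6 per unit, at x = 7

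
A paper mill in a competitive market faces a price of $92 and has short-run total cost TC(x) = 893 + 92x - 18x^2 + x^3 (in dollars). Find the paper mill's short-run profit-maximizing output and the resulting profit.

AVC = 92 - 18x + x^2; min AVC = $11 at x = 9. Since P = $92 ≥ min AVC, the firm produces.
With MC = 92 - 36x + 3x^2, P = MC on the upward-sloping part at x* = 12.
TR = 92·12 = 1104. TC = 893 + 240 = 1133. Profit = 1104 − 1133 = -$29.
By producing, the firm covers all variable cost plus $864 of fixed cost; shutting down would lose the full $893.

Profit = -$29 at x = 12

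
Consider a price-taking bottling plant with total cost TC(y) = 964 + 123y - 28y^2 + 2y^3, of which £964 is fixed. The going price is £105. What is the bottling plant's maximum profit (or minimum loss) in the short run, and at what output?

Profit = -£316 at y = 9

AVC = 123 - 28y + 2y^2 has its minimum £25 at y = 7; price £105 clears that bar, so the firm operates.
With MC = 123 - 56y + 6y^2, P = MC on the upward-sloping part at y* = 9.
TR = 105·9 = 945. TC = 964 + 297 = 1261. Profit = 945 − 1261 = -£316.
Shutting down would mean losing the fixed cost of £964, so operating at a loss of £316 is better by £648.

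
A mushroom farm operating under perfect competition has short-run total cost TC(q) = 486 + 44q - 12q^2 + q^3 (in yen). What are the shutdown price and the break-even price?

Shutdown price = ¥8; break-even price = ¥71

Shutdown price = min AVC. AVC = 44 - 12q + q^2, with vertex at q = 6 and minimum ¥8.
ATC = 486/q + 44 - 12q + q^2. Setting dATC/dq = −486/q^2 − 12 + 2q = 0 gives q = 9 (since 2·9^3 − 12·9^2 = 486).
min ATC = 486/9 + 44 − 12·9 + 9^2 = ¥71. That is the break-even price.
For ¥8 ≤ P < ¥71 the firm produces at a loss; below ¥8 it shuts down.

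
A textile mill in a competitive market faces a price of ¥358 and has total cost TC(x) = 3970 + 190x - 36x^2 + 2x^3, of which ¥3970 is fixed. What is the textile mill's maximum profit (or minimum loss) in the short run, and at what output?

AVC = 190 - 36x + 2x^2 has its minimum ¥28 at x = 9; price ¥358 clears that bar, so the firm operates.
MC = 190 - 72x + 6x^2. Setting P = MC and taking the root on the rising branch gives x* = 14.
TR = 358·14 = 5012. TC = 3970 + 1092 = 5062. Profit = 5012 − 5062 = -¥50.
Shutting down would mean losing the fixed cost of ¥3970, so operating at a loss of ¥50 is better by ¥3920.

Profit = -¥50 at x = 14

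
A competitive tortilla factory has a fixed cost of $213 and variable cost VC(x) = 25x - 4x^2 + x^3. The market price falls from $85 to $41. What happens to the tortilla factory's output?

Output falls from 6 to 4

MC = 25 - 8x + 3x^2; the shutdown threshold is min AVC = $21 (at x = 2).
At P = $85 ≥ min AVC, set P = MC on the rising branch: x = 6.
At P = $41 ≥ min AVC, set P = MC: x = 4. The firm stays open but cuts output.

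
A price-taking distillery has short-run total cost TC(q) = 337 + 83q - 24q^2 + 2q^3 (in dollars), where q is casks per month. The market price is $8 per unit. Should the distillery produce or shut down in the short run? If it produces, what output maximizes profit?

Shut down

Strip out fixed cost: VC = 83q - 24q^2 + 2q^3. Then AVC = 83 - 24q + 2q^2 and MC = 83 - 48q + 6q^2.
AVC hits its minimum where MC = AVC, at q = 6, giving min AVC = 83 - 24·6 + 2·6^2 = $11.
Since P = $8 < min AVC = $11, price fails to cover variable cost at any output.
The firm minimizes its loss by shutting down and losing only its fixed cost of $337.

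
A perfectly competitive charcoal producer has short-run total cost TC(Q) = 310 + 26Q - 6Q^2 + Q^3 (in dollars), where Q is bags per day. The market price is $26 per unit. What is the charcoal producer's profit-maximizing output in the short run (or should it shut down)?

Produce at Q = 4

From TC, MC = TC'(Q) = 26 - 12Q + 3Q^2 and AVC = VC/Q = 26 - 6Q + Q^2.
AVC is minimized where dAVC/dQ = -6 + 2Q = 0, at Q = 3; min AVC = 26 - 6·3 + 3^2 = $17.
Since P = $26 ≥ min AVC = $17, price covers variable cost and the firm should produce.
P = MC gives -12Q + 3Q^2 = 0, with roots 0 and 4. Take the larger (rising MC): Q* = 4.
Check: AVC at Q = 4 is $18 ≤ P, so revenue covers variable cost.
Profit = P·Q − TC = 26·4 − 382 = -$278, a loss, but smaller than the $310 fixed cost the firm would lose by shutting down.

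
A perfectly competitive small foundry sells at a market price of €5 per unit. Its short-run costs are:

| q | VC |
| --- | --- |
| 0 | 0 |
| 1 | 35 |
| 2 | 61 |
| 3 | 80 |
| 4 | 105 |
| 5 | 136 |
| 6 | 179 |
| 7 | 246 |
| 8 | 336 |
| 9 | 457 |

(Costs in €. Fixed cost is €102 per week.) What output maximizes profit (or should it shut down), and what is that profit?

q = 0 (shut down); profit = -€102

Tabulate TR − TC: q=0: -102; q=1: -132; q=2: -153; q=3: -167; q=4: -187; q=5: -213; q=6: -251; q=7: -313; q=8: -398; q=9: -514.
Profit is highest at q = 0. Equivalently, the lowest AVC in the table is 105/4 ≈ €26.25 at q = 4, and P = €5 falls below it — price never covers variable cost, so the firm shuts down and loses only its fixed cost.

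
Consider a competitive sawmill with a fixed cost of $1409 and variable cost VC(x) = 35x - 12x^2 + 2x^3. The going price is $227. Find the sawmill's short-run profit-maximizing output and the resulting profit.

Profit = -$129 at x = 8

AVC = 35 - 12x + 2x^2; min AVC = $17 at x = 3. Since P = $227 ≥ min AVC, the firm produces.
With MC = 35 - 24x + 6x^2, P = MC on the upward-sloping part at x* = 8.
TR = 227·8 = 1816. TC = 1409 + 536 = 1945. Profit = 1816 − 1945 = -$129.
Shutting down would mean losing the fixed cost of $1409, so operating at a loss of $129 is better by $1280.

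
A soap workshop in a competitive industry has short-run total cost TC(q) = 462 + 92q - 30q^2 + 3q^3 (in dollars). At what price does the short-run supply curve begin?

$17 per unit

The firm shuts down when price falls below the minimum of average variable cost. AVC = VC/q = 92 - 30q + 3q^2.
At the minimum of AVC, MC = AVC. MC = 92 - 60q + 9q^2; setting MC = AVC gives 6q^2 - 30q = 0, so q = 5. min AVC = 17.
For P < $17 the firm produces nothing.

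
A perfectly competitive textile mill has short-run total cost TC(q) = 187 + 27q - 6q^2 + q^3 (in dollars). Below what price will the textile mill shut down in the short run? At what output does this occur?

The firm shuts down when price falls below the minimum of average variable cost. AVC = VC/q = 27 - 6q + q^2.
dAVC/dq = -6 + 2q = 0 gives q = 3. min AVC = 27 - 6·3 + 3^2 = 18.
So the shutdown price is $18.

$18 per unit, at q = 3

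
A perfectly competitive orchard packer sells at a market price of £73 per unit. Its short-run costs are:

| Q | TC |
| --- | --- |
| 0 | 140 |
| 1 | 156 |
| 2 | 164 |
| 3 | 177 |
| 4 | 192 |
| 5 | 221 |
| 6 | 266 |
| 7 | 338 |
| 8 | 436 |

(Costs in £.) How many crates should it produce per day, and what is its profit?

Tabulate TR − TC: Q=0: -140; Q=1: -83; Q=2: -18; Q=3: 42; Q=4: 100; Q=5: 144; Q=6: 172; Q=7: 173; Q=8: 148.
Profit is maximized at Q = 7. AVC there is 198/7 = £28.29 ≤ P, so producing beats shutting down (which would give -£140).

Q = 7; profit = £173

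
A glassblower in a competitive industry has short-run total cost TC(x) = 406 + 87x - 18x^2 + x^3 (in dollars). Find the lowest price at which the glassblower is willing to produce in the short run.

$6 per unit

Short-run supply begins at min AVC. From VC = 87x - 18x^2 + x^3, AVC = 87 - 18x + x^2.
At the minimum of AVC, MC = AVC. MC = 87 - 36x + 3x^2; setting MC = AVC gives 2x^2 - 18x = 0, so x = 9. min AVC = 6.
The firm shuts down for any P below $6.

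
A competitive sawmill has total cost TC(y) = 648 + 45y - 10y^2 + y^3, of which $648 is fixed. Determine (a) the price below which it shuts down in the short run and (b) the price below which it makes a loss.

Shutdown price = min AVC. AVC = 45 - 10y + y^2, with vertex at y = 5 and minimum $20.
ATC = 648/y + 45 - 10y + y^2. Setting dATC/dy = −648/y^2 − 10 + 2y = 0 gives y = 9 (since 2·9^3 − 10·9^2 = 648).
min ATC = 648/9 + 45 − 10·9 + 9^2 = $108. That is the break-even price.
Between these two prices the firm operates at a loss; above $108 it earns a profit.

Shutdown price = $20; break-even price = $108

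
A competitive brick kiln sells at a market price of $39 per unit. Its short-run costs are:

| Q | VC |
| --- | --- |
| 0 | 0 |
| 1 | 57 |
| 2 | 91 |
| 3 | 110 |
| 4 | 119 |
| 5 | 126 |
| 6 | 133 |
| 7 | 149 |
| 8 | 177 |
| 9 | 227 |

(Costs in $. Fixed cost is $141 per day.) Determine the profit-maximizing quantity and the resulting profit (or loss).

Q = 8; profit = -$6

Compute π = P·Q − TC at each output: Q=0: -141; Q=1: -159; Q=2: -154; Q=3: -134; Q=4: -104; Q=5: -72; Q=6: -40; Q=7: -17; Q=8: -6; Q=9: -17.
Profit is maximized at Q = 8. AVC there is 177/8 = $22.12 ≤ P, so producing beats shutting down (which would give -$141).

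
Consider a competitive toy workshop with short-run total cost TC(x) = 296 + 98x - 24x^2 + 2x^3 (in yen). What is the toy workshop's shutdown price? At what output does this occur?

¥26 per unit, at x = 6

The firm shuts down when price falls below the minimum of average variable cost. AVC = VC/x = 98 - 24x + 2x^2.
dAVC/dx = -24 + 4x = 0 gives x = 6. min AVC = 98 - 24·6 + 2·6^2 = 26.
For P < ¥26 the firm produces nothing.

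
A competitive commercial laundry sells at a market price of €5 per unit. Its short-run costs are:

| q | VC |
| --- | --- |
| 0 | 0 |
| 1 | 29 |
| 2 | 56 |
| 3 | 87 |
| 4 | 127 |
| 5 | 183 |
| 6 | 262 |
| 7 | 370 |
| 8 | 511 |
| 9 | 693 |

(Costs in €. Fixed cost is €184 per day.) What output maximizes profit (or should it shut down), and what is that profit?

q = 0 (shut down); profit = -€184

Profit at each row (π = 5q − TC): q=0: -184; q=1: -208; q=2: -230; q=3: -256; q=4: -291; q=5: -342; q=6: -416; q=7: -519; q=8: -655; q=9: -832.
Profit is highest at q = 0. Equivalently, the lowest AVC in the table is 56/2 ≈ €28 at q = 2, and P = €5 falls below it — price never covers variable cost, so the firm shuts down and loses only its fixed cost.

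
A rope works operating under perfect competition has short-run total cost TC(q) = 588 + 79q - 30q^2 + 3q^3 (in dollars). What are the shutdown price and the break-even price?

Shutdown price = min AVC. AVC = 79 - 30q + 3q^2, with vertex at q = 5 and minimum $4.
ATC = 588/q + 79 - 30q + 3q^2. Setting dATC/dq = −588/q^2 − 30 + 6q = 0 gives q = 7 (since 6·7^3 − 30·7^2 = 588).
min ATC = 588/7 + 79 − 30·7 + 3·7^2 = $100. That is the break-even price.
For $4 ≤ P < $100 the firm produces at a loss; below $4 it shuts down.

Shutdown price = $4; break-even price = $100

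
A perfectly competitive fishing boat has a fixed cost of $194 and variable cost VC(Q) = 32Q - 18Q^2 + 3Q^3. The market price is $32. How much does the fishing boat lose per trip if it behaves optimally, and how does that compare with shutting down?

AVC = 32 - 18Q + 3Q^2; min AVC = $5 at Q = 3. Since P = $32 ≥ min AVC, the firm produces.
With MC = 32 - 36Q + 9Q^2, P = MC on the upward-sloping part at Q* = 4.
TR = 32·4 = 128. TC = 194 + 32 = 226. Profit = 128 − 226 = -$98.
That loss of $98 beats the $194 the firm would lose by shutting down; producing recovers $96 of fixed cost.

Profit = -$98 at Q = 4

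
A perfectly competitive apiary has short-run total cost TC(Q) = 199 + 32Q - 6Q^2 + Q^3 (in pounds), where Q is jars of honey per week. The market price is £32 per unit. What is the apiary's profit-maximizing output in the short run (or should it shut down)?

Strip out fixed cost: VC = 32Q - 6Q^2 + Q^3. Then AVC = 32 - 6Q + Q^2 and MC = 32 - 12Q + 3Q^2.
AVC hits its minimum where MC = AVC, at Q = 3, giving min AVC = 32 - 6·3 + 3^2 = £23.
Since P = £32 ≥ min AVC = £23, price covers variable cost and the firm should produce.
P = MC gives -12Q + 3Q^2 = 0, with roots 0 and 4. Take the larger (rising MC): Q* = 4.
Check: AVC at Q = 4 is £24 ≤ P, so revenue covers variable cost.
Profit = P·Q − TC = 32·4 − 295 = -£167, a loss, but smaller than the £199 fixed cost the firm would lose by shutting down.

Produce at Q = 4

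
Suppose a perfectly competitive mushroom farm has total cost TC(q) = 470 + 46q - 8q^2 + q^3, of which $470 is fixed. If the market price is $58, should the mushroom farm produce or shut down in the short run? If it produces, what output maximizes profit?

Strip out fixed cost: VC = 46q - 8q^2 + q^3. Then AVC = 46 - 8q + q^2 and MC = 46 - 16q + 3q^2.
The AVC parabola has its vertex at q = 8/2 = 4, where AVC = 46 - 8·4 + 4^2 = $30.
P = $58 exceeds min AVC = $30, so the firm stays open.
P = MC gives -12 - 16q + 3q^2 = 0, with roots -2/3 and 6. Take the larger (rising MC): q* = 6.
Check: AVC at q = 6 is $34 ≤ P, so revenue covers variable cost.
Profit = P·q − TC = 58·6 − 674 = -$326, a loss, but smaller than the $470 fixed cost the firm would lose by shutting down.

Produce at q = 6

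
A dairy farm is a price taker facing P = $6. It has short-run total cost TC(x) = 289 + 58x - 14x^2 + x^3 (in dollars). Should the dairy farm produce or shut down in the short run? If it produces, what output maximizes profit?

Variable cost is VC = 58x - 14x^2 + x^3, so AVC = VC/x = 58 - 14x + x^2 and MC = dTC/dx = 58 - 28x + 3x^2.
AVC is minimized where dAVC/dx = -14 + 2x = 0, at x = 7; min AVC = 58 - 14·7 + 7^2 = $9.
With P < min AVC ($6 < $9), every unit sold adds to the loss.
Shutting down limits the loss to fixed cost, $289.

Shut down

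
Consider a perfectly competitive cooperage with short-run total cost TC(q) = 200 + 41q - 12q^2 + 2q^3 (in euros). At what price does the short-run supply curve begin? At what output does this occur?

€23 per unit, at q = 3

The firm shuts down when price falls below the minimum of average variable cost. AVC = VC/q = 41 - 12q + 2q^2.
At the minimum of AVC, MC = AVC. MC = 41 - 24q + 6q^2; setting MC = AVC gives 4q^2 - 12q = 0, so q = 3. min AVC = 23.
The firm shuts down for any P below €23.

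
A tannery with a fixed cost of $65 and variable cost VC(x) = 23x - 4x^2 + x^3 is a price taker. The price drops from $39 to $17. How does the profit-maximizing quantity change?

MC = 23 - 8x + 3x^2; the shutdown threshold is min AVC = $19 (at x = 2).
At P = $39 ≥ min AVC, set P = MC on the rising branch: x = 4.
At P = $17 < min AVC = $19, price no longer covers variable cost at any output, so the firm shuts down: x = 0.

Output falls from 4 to 0 (the firm shuts down)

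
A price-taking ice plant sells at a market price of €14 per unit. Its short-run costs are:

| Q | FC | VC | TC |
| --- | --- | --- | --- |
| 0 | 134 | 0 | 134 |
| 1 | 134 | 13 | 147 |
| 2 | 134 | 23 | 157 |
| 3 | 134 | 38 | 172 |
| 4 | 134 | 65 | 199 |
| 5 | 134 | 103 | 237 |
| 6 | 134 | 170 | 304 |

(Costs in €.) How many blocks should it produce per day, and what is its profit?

Q = 2; profit = -€129

Profit at each row (π = 14Q − TC): Q=0: -134; Q=1: -133; Q=2: -129; Q=3: -130; Q=4: -143; Q=5: -167; Q=6: -220.
Profit is maximized at Q = 2. AVC there is 23/2 = €11.50 ≤ P, so producing beats shutting down (which would give -€134).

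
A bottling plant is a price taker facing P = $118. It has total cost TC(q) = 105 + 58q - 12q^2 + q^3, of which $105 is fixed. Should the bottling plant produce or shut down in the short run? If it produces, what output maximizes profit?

Produce at q = 10

Variable cost is VC = 58q - 12q^2 + q^3, so AVC = VC/q = 58 - 12q + q^2 and MC = dTC/dq = 58 - 24q + 3q^2.
AVC hits its minimum where MC = AVC, at q = 6, giving min AVC = 58 - 12·6 + 6^2 = $22.
Since P = $118 ≥ min AVC = $22, price covers variable cost and the firm should produce.
Set P = MC: 118 = 58 - 24q + 3q^2 → -60 - 24q + 3q^2 = 0. The roots are q = -2 and q = 10; the profit-maximizing output is on the rising part of MC, so q* = 10.
Check: AVC at q = 10 is $38 ≤ P, so revenue covers variable cost.
Profit = P·q − TC = 118·10 − 485 = $695.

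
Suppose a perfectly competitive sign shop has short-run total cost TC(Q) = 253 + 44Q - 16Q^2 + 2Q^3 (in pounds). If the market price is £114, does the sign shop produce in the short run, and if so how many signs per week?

From TC, MC = TC'(Q) = 44 - 32Q + 6Q^2 and AVC = VC/Q = 44 - 16Q + 2Q^2.
AVC is minimized where dAVC/dQ = -16 + 4Q = 0, at Q = 4; min AVC = 44 - 16·4 + 2·4^2 = £12.
P = £114 exceeds min AVC = £12, so the firm stays open.
Set P = MC: 114 = 44 - 32Q + 6Q^2 → -70 - 32Q + 6Q^2 = 0. The roots are Q = -5/3 and Q = 7; the profit-maximizing output is on the rising part of MC, so Q* = 7.
Check: AVC at Q = 7 is £30 ≤ P, so revenue covers variable cost.
Profit = P·Q − TC = 114·7 − 463 = £335.

Produce at Q = 7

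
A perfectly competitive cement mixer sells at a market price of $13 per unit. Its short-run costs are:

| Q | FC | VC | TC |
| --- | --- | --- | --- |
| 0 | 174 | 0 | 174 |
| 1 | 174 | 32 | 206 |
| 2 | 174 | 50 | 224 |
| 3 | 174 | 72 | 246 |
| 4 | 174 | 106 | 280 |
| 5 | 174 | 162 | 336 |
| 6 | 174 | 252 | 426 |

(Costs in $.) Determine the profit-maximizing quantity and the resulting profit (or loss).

Q = 0 (shut down); profit = -$174

Tabulate TR − TC: Q=0: -174; Q=1: -193; Q=2: -198; Q=3: -207; Q=4: -228; Q=5: -271; Q=6: -348.
Profit is highest at Q = 0. Equivalently, the lowest AVC in the table is 72/3 ≈ $24 at Q = 3, and P = $13 falls below it — price never covers variable cost, so the firm shuts down and loses only its fixed cost.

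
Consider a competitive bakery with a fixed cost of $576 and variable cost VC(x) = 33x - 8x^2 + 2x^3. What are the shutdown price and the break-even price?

Shutdown price = $25; break-even price = $153

AVC = 33 - 8x + 2x^2; minimized at x = 2, giving min AVC = $25. That is the shutdown price.
ATC = 576/x + 33 - 8x + 2x^2. Setting dATC/dx = −576/x^2 − 8 + 4x = 0 gives x = 6 (since 4·6^3 − 8·6^2 = 576).
min ATC = 576/6 + 33 − 8·6 + 2·6^2 = $153. That is the break-even price.
Between these two prices the firm operates at a loss; above $153 it earns a profit.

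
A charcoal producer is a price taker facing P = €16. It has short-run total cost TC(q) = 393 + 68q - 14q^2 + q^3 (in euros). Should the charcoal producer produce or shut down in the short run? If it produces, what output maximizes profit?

Shut down

Strip out fixed cost: VC = 68q - 14q^2 + q^3. Then AVC = 68 - 14q + q^2 and MC = 68 - 28q + 3q^2.
The AVC parabola has its vertex at q = 14/2 = 7, where AVC = 68 - 14·7 + 7^2 = €19.
With P < min AVC (€16 < €19), every unit sold adds to the loss.
Shutting down limits the loss to fixed cost, €393.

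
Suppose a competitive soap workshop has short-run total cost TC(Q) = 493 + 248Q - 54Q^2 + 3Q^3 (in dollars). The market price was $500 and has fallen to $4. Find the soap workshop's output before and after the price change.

AVC = 248 - 54Q + 3Q^2, minimized at Q = 9 where min AVC = $5. MC = 248 - 108Q + 9Q^2.
At P = $500 ≥ min AVC, set P = MC on the rising branch: Q = 14.
At P = $4 < min AVC = $5, price no longer covers variable cost at any output, so the firm shuts down: Q = 0.

Output falls from 14 to 0 (the firm shuts down)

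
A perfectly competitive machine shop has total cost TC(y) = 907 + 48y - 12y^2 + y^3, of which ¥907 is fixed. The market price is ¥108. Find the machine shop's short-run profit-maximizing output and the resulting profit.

AVC = 48 - 12y + y^2 has its minimum ¥12 at y = 6; price ¥108 clears that bar, so the firm operates.
MC = 48 - 24y + 3y^2. Setting P = MC and taking the root on the rising branch gives y* = 10.
TR = 108·10 = 1080. TC = 907 + 280 = 1187. Profit = 1080 − 1187 = -¥107.
Shutting down would mean losing the fixed cost of ¥907, so operating at a loss of ¥107 is better by ¥800.

Profit = -¥107 at y = 10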